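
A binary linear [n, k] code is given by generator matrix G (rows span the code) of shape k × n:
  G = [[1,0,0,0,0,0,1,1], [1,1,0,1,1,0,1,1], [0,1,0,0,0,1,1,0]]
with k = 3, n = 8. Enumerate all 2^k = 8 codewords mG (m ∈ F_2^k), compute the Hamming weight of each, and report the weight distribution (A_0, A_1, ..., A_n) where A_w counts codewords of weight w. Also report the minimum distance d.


Weight distribution: A_0 = 1, A_3 = 3, A_4 = 2, A_5 = 1, A_6 = 1. Minimum distance d = 3.

Enumerate all 2^3 = 8 messages m ∈ F_2^3.
For each, compute codeword c = mG in F_2^8, then tally its weight.
  m = 000 → c = 00000000, weight = 0.
  m = 100 → c = 10000011, weight = 3.
  m = 010 → c = 11011011, weight = 6.
  m = 110 → c = 01011000, weight = 3.
  m = 001 → c = 01000110, weight = 3.
  m = 101 → c = 11000101, weight = 4.
  m = 011 → c = 10011101, weight = 5.
  m = 111 → c = 00011110, weight = 4.
Tally weights:
  weight 0: 1 codewords.
  weight 3: 3 codewords.
  weight 4: 2 codewords.
  weight 5: 1 codewords.
  weight 6: 1 codewords.
Minimum distance d = smallest w > 0 with A_w > 0 = 3.
Sanity: Σ A_w = 8 = 2^3 = 8 ✓.


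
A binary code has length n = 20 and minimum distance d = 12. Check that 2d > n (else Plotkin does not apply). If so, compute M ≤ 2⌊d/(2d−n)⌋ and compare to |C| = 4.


Plotkin bound M ≤ 6; given |C| = 4 ≤ bound (satisfied).

Check applicability: 2d = 24, n = 20.
2d − n = 4 > 0, so Plotkin applies.
Compute d/(2d−n) = 12/4 ≈ 3.0000.
⌊d/(2d−n)⌋ = 3.
Plotkin bound: M ≤ 2·3 = 6.
Given |C| = 4, check: satisfied.
This |C| is below the Plotkin bound.


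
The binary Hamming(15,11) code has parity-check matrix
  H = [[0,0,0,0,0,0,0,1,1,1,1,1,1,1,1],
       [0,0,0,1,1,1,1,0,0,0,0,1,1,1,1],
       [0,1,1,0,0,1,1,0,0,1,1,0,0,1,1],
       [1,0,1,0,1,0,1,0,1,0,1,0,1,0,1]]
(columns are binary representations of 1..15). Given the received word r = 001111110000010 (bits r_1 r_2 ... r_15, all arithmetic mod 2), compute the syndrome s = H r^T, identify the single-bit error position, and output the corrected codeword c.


s = (0, 1, 0, 1)^T, error position = 5, corrected codeword c = 001101110000010

Compute s = H r^T mod 2 one row at a time:
  s_1 = 1 + 0 + 0 + 0 + 0 + 0 + 1 + 0 = 2 ≡ 0 (mod 2).
  s_2 = 1 + 1 + 1 + 1 + 0 + 0 + 1 + 0 = 5 ≡ 1 (mod 2).
  s_3 = 0 + 1 + 1 + 1 + 0 + 0 + 1 + 0 = 4 ≡ 0 (mod 2).
  s_4 = 0 + 1 + 1 + 1 + 0 + 0 + 0 + 0 = 3 ≡ 1 (mod 2).
s = (0, 1, 0, 1)^T — this equals column 5 of H (binary 0101), so error is at position 5.
Correct: flip bit 5 of r = 001111110000010 to get c = 001101110000010.


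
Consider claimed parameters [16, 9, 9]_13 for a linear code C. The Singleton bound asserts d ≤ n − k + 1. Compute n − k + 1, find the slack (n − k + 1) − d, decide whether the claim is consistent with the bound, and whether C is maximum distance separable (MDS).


Singleton RHS = n − k + 1 = 8, slack = -1, bound violated (no such code; not MDS).

Singleton bound: d ≤ n − k + 1.
Here n = 16, k = 9, so n − k + 1 = 8.
Given d = 9, check d ≤ 8: NO.
Slack = (n − k + 1) − d = -1.
The slack is negative: d = 9 exceeds n − k + 1 = 8 by 1, so the Singleton bound is violated and no linear [16, 9, 9]_13 code can exist. In particular it is not MDS (MDS requires d = n − k + 1 exactly).
Description: the claimed parameters are [16, 9, 9]_13; such a code would be impossible (violates the Singleton bound).


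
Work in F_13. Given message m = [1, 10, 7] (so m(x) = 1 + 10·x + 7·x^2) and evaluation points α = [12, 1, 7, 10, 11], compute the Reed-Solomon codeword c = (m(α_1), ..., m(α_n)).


c = [11, 5, 11, 8, 9]

Message polynomial: m(x) = 1 + 10·x + 7·x^2 (mod 13).
For each evaluation point α_i, compute m(α_i) mod 13:
  α_1 = 12: Horner steps 7 → 3 → 11, so m(12) = 11.
  α_2 = 1: Horner steps 7 → 4 → 5, so m(1) = 5.
  α_3 = 7: Horner steps 7 → 7 → 11, so m(7) = 11.
  α_4 = 10: Horner steps 7 → 2 → 8, so m(10) = 8.
  α_5 = 11: Horner steps 7 → 9 → 9, so m(11) = 9.
Codeword c = [11, 5, 11, 8, 9] ∈ F_13^5.


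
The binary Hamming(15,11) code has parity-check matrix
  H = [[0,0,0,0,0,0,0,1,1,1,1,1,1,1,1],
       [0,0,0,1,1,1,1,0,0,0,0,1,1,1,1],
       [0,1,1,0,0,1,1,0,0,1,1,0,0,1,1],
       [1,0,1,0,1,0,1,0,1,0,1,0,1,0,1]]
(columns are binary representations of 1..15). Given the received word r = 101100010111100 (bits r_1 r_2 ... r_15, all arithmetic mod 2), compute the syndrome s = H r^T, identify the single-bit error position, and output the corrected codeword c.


s = (1, 1, 1, 0)^T, error position = 14, corrected codeword c = 101100010111110

Compute s = H r^T mod 2 one row at a time:
  s_1 = 1 + 0 + 1 + 1 + 1 + 1 + 0 + 0 = 5 ≡ 1 (mod 2).
  s_2 = 1 + 0 + 0 + 0 + 1 + 1 + 0 + 0 = 3 ≡ 1 (mod 2).
  s_3 = 0 + 1 + 0 + 0 + 1 + 1 + 0 + 0 = 3 ≡ 1 (mod 2).
  s_4 = 1 + 1 + 0 + 0 + 0 + 1 + 1 + 0 = 4 ≡ 0 (mod 2).
s = (1, 1, 1, 0)^T — this equals column 14 of H (binary 1110), so error is at position 14.
Correct: flip bit 14 of r = 101100010111100 to get c = 101100010111110.


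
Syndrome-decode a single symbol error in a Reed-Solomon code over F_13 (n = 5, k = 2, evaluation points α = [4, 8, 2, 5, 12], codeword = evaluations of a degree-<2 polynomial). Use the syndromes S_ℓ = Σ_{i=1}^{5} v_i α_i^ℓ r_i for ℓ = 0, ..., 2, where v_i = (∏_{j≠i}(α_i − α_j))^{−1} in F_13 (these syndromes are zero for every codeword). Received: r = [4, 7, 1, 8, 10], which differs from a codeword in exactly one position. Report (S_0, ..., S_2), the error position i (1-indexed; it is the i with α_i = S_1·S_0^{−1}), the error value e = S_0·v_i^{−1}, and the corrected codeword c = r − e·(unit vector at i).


S = (2, 4, 8), error at position 3, error magnitude e = 5, c = [4, 7, 9, 8, 10].

Step 1: column multipliers v_i = (∏_{j≠i}(α_i − α_j))^{−1} mod 13.
  i = 1 (α = 4): (4−8)(4−2)(4−5)(4−12) = (−4)·2·(−1)·(−8) = −64 ≡ 1, so v_1 = 1^{−1} = 1 (mod 13).
  i = 2 (α = 8): (8−4)(8−2)(8−5)(8−12) = 4·6·3·(−4) = −288 ≡ 11, so v_2 = 11^{−1} = 6 (mod 13).
  i = 3 (α = 2): (2−4)(2−8)(2−5)(2−12) = (−2)·(−6)·(−3)·(−10) = 360 ≡ 9, so v_3 = 9^{−1} = 3 (mod 13).
  i = 4 (α = 5): (5−4)(5−8)(5−2)(5−12) = 1·(−3)·3·(−7) = 63 ≡ 11, so v_4 = 11^{−1} = 6 (mod 13).
  i = 5 (α = 12): (12−4)(12−8)(12−2)(12−5) = 8·4·10·7 = 2240 ≡ 4, so v_5 = 4^{−1} = 10 (mod 13).
  v = [1, 6, 3, 6, 10].
Step 2: syndromes of r = [4, 7, 1, 8, 10] (all sums mod 13).
  S_0 = Σ v_i r_i = 1·4 + 6·7 + 3·1 + 6·8 + 10·10 = 197 ≡ 2.
  S_1 = Σ v_i α_i r_i = 1·4·4 + 6·8·7 + 3·2·1 + 6·5·8 + 10·12·10 = 1798 ≡ 4.
  α_i^2 mod 13 = [3, 12, 4, 12, 1].
  S_2 = Σ v_i α_i^2 r_i = 1·3·4 + 6·12·7 + 3·4·1 + 6·12·8 + 10·1·10 = 1204 ≡ 8.
  S = (2, 4, 8) ≠ 0, so r is not a codeword (an error is present).
Step 3: locate the error. For a single error e at position i, S_ℓ = v_i·e·α_i^ℓ, so α_err = S_1/S_0.
  S_0^{−1} = 2^{−1} = 7 (mod 13), so α_err = 4·7 = 28 ≡ 2 = α_3. Error position i = 3.
  Consistency check: S_2/S_1 = 8·10 = 80 ≡ 2 = α_err ✓ (single-error assumption holds).
Step 4: error magnitude e = S_0/v_3 = S_0·∏_{j≠3}(α_3 − α_j) = 2·9 = 18 ≡ 5 (mod 13).
Step 5: correct position 3: c_3 = r_3 − e = 1 − 5 ≡ 9 (mod 13). Hence c = [4, 7, 9, 8, 10].
  Check: interpolating c through the α_i gives m(x) = 1 + 4·x (degree < 2) with m(α_i) = c_i for every i, so c is indeed a codeword.


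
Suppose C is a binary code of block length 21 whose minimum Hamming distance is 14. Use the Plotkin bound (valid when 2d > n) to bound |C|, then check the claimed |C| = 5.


Plotkin bound M ≤ 4; given |C| = 5 > bound (violated).

Check applicability: 2d = 28, n = 21.
2d − n = 7 > 0, so Plotkin applies.
Compute d/(2d−n) = 14/7 ≈ 2.0000.
⌊d/(2d−n)⌋ = 2.
Plotkin bound: M ≤ 2·2 = 4.
Given |C| = 5, check: VIOLATED.
This |C| is above the Plotkin bound, so no binary code with n = 21, d = 14 and 5 codewords exists.


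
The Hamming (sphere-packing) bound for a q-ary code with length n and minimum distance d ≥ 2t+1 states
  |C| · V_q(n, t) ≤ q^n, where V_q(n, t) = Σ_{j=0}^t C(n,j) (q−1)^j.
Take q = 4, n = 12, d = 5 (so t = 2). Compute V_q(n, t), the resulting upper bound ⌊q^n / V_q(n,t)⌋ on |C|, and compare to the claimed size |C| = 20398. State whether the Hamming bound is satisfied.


V_q(n, t) = 631, q^n = 16777216, Hamming bound = 26588, |C| = 20398 ≤ bound (satisfied).

Step 1: Compute V_q(n, t) = Σ_{j=0}^2 C(n, j) (q−1)^j.
  j = 0: C(12,0)·(3)^0 = 1·1 = 1.
  j = 1: C(12,1)·(3)^1 = 12·3 = 36.
  j = 2: C(12,2)·(3)^2 = 66·9 = 594.
  V_q(n, t) = 1 + 36 + 594 = 631.
Step 2: q^n = 4^12 = 16777216.
Step 3: Hamming bound ⌊q^n / V_q(n,t)⌋ = ⌊16777216/631⌋ = 26588.
Step 4: Compare |C| = 20398 to 26588: satisfied.
The claimed |C| lies below the Hamming bound.


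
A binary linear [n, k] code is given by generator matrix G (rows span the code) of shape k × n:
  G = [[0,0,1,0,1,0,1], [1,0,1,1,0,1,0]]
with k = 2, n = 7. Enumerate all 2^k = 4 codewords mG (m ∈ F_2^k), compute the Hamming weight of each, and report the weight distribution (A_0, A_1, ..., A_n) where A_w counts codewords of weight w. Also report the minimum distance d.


Weight distribution: A_0 = 1, A_3 = 1, A_4 = 1, A_5 = 1. Minimum distance d = 3.

Enumerate all 2^2 = 4 messages m ∈ F_2^2.
For each, compute codeword c = mG in F_2^7, then tally its weight.
  m = 00 → c = 0000000, weight = 0.
  m = 10 → c = 0010101, weight = 3.
  m = 01 → c = 1011010, weight = 4.
  m = 11 → c = 1001111, weight = 5.
Tally weights:
  weight 0: 1 codewords.
  weight 3: 1 codewords.
  weight 4: 1 codewords.
  weight 5: 1 codewords.
Minimum distance d = smallest w > 0 with A_w > 0 = 3.
Sanity: Σ A_w = 4 = 2^2 = 4 ✓.


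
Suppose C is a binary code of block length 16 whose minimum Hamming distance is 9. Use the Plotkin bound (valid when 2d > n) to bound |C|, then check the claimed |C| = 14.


Plotkin bound M ≤ 8; given |C| = 14 > bound (violated).

Check applicability: 2d = 18, n = 16.
2d − n = 2 > 0, so Plotkin applies.
Compute d/(2d−n) = 9/2 ≈ 4.5000.
⌊d/(2d−n)⌋ = 4.
Plotkin bound: M ≤ 2·4 = 8.
Given |C| = 14, check: VIOLATED.
This |C| is above the Plotkin bound, so no binary code with n = 16, d = 9 and 14 codewords exists.


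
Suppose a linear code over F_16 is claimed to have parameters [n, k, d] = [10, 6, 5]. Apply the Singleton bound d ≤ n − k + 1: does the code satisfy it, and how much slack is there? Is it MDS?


Singleton RHS = n − k + 1 = 5, slack = 0, bound satisfied, MDS.

Singleton bound: d ≤ n − k + 1.
Here n = 10, k = 6, so n − k + 1 = 5.
Given d = 5, check d ≤ 5: YES.
Slack = (n − k + 1) − d = 0.
The code is MDS (slack = 0).
Description: the claimed parameters are [10, 6, 5]_16; such a code would be MDS (meets Singleton bound).


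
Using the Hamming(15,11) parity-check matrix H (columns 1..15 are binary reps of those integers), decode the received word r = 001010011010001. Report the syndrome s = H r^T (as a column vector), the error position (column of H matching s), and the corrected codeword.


s = (0, 0, 1, 1)^T, error position = 3, corrected codeword c = 000010011010001

Compute s = H r^T mod 2 one row at a time:
  s_1 = 1 + 1 + 0 + 1 + 0 + 0 + 0 + 1 = 4 ≡ 0 (mod 2).
  s_2 = 0 + 1 + 0 + 0 + 0 + 0 + 0 + 1 = 2 ≡ 0 (mod 2).
  s_3 = 0 + 1 + 0 + 0 + 0 + 1 + 0 + 1 = 3 ≡ 1 (mod 2).
  s_4 = 0 + 1 + 1 + 0 + 1 + 1 + 0 + 1 = 5 ≡ 1 (mod 2).
s = (0, 0, 1, 1)^T — this equals column 3 of H (binary 0011), so error is at position 3.
Correct: flip bit 3 of r = 001010011010001 to get c = 000010011010001.


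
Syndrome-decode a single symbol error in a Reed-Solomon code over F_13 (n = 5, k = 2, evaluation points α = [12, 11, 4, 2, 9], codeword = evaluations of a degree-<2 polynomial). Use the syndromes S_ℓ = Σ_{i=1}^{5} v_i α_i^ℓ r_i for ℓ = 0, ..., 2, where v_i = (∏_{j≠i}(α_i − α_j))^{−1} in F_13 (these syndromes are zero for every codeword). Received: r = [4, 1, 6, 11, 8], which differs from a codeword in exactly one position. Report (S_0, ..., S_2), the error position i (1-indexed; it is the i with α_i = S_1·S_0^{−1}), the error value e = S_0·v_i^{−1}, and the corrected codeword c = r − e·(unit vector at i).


S = (2, 4, 8), error at position 4, error magnitude e = 11, c = [4, 1, 6, 0, 8].

Step 1: column multipliers v_i = (∏_{j≠i}(α_i − α_j))^{−1} mod 13.
  i = 1 (α = 12): (12−11)(12−4)(12−2)(12−9) = 1·8·10·3 = 240 ≡ 6, so v_1 = 6^{−1} = 11 (mod 13).
  i = 2 (α = 11): (11−12)(11−4)(11−2)(11−9) = (−1)·7·9·2 = −126 ≡ 4, so v_2 = 4^{−1} = 10 (mod 13).
  i = 3 (α = 4): (4−12)(4−11)(4−2)(4−9) = (−8)·(−7)·2·(−5) = −560 ≡ 12, so v_3 = 12^{−1} = 12 (mod 13).
  i = 4 (α = 2): (2−12)(2−11)(2−4)(2−9) = (−10)·(−9)·(−2)·(−7) = 1260 ≡ 12, so v_4 = 12^{−1} = 12 (mod 13).
  i = 5 (α = 9): (9−12)(9−11)(9−4)(9−2) = (−3)·(−2)·5·7 = 210 ≡ 2, so v_5 = 2^{−1} = 7 (mod 13).
  v = [11, 10, 12, 12, 7].
Step 2: syndromes of r = [4, 1, 6, 11, 8] (all sums mod 13).
  S_0 = Σ v_i r_i = 11·4 + 10·1 + 12·6 + 12·11 + 7·8 = 314 ≡ 2.
  S_1 = Σ v_i α_i r_i = 11·12·4 + 10·11·1 + 12·4·6 + 12·2·11 + 7·9·8 = 1694 ≡ 4.
  α_i^2 mod 13 = [1, 4, 3, 4, 3].
  S_2 = Σ v_i α_i^2 r_i = 11·1·4 + 10·4·1 + 12·3·6 + 12·4·11 + 7·3·8 = 996 ≡ 8.
  S = (2, 4, 8) ≠ 0, so r is not a codeword (an error is present).
Step 3: locate the error. For a single error e at position i, S_ℓ = v_i·e·α_i^ℓ, so α_err = S_1/S_0.
  S_0^{−1} = 2^{−1} = 7 (mod 13), so α_err = 4·7 = 28 ≡ 2 = α_4. Error position i = 4.
  Consistency check: S_2/S_1 = 8·10 = 80 ≡ 2 = α_err ✓ (single-error assumption holds).
Step 4: error magnitude e = S_0/v_4 = S_0·∏_{j≠4}(α_4 − α_j) = 2·12 = 24 ≡ 11 (mod 13).
Step 5: correct position 4: c_4 = r_4 − e = 11 − 11 ≡ 0 (mod 13). Hence c = [4, 1, 6, 0, 8].
  Check: interpolating c through the α_i gives m(x) = 7 + 3·x (degree < 2) with m(α_i) = c_i for every i, so c is indeed a codeword.


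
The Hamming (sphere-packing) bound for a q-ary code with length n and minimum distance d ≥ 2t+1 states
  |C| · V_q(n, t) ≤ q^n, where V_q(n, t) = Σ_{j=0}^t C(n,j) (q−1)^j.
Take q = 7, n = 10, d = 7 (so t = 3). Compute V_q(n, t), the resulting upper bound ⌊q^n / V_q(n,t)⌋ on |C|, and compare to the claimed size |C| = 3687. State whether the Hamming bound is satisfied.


V_q(n, t) = 27601, q^n = 282475249, Hamming bound = 10234, |C| = 3687 ≤ bound (satisfied).

Step 1: Compute V_q(n, t) = Σ_{j=0}^3 C(n, j) (q−1)^j.
  j = 0: C(10,0)·(6)^0 = 1·1 = 1.
  j = 1: C(10,1)·(6)^1 = 10·6 = 60.
  j = 2: C(10,2)·(6)^2 = 45·36 = 1620.
  j = 3: C(10,3)·(6)^3 = 120·216 = 25920.
  V_q(n, t) = 1 + 60 + 1620 + 25920 = 27601.
Step 2: q^n = 7^10 = 282475249.
Step 3: Hamming bound ⌊q^n / V_q(n,t)⌋ = ⌊282475249/27601⌋ = 10234.
Step 4: Compare |C| = 3687 to 10234: satisfied.
The claimed |C| lies below the Hamming bound.


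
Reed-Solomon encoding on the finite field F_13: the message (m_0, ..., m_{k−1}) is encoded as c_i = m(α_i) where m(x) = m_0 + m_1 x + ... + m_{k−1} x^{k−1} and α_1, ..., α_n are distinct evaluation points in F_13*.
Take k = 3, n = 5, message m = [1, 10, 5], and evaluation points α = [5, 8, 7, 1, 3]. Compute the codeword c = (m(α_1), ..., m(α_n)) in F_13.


c = [7, 11, 4, 3, 11]

Message polynomial: m(x) = 1 + 10·x + 5·x^2 (mod 13).
For each evaluation point α_i, compute m(α_i) mod 13:
  α_1 = 5: Horner steps 5 → 9 → 7, so m(5) = 7.
  α_2 = 8: Horner steps 5 → 11 → 11, so m(8) = 11.
  α_3 = 7: Horner steps 5 → 6 → 4, so m(7) = 4.
  α_4 = 1: Horner steps 5 → 2 → 3, so m(1) = 3.
  α_5 = 3: Horner steps 5 → 12 → 11, so m(3) = 11.
Codeword c = [7, 11, 4, 3, 11] ∈ F_13^5.


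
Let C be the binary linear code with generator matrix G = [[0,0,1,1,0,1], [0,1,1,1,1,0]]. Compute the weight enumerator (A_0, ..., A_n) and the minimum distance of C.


Weight distribution: A_0 = 1, A_3 = 2, A_4 = 1. Minimum distance d = 3.

Enumerate all 2^2 = 4 messages m ∈ F_2^2.
For each, compute codeword c = mG in F_2^6, then tally its weight.
  m = 00 → c = 000000, weight = 0.
  m = 10 → c = 001101, weight = 3.
  m = 01 → c = 011110, weight = 4.
  m = 11 → c = 010011, weight = 3.
Tally weights:
  weight 0: 1 codewords.
  weight 3: 2 codewords.
  weight 4: 1 codewords.
Minimum distance d = smallest w > 0 with A_w > 0 = 3.
Sanity: Σ A_w = 4 = 2^2 = 4 ✓.


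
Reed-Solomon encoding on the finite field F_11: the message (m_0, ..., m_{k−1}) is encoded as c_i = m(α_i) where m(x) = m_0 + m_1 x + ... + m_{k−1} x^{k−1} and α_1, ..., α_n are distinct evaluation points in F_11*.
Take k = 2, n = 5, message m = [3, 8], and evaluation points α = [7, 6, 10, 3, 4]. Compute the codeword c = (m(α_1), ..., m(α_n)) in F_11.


c = [4, 7, 6, 5, 2]

Message polynomial: m(x) = 3 + 8·x (mod 11).
For each evaluation point α_i, compute m(α_i) mod 11:
  α_1 = 7: Horner steps 8 → 4, so m(7) = 4.
  α_2 = 6: Horner steps 8 → 7, so m(6) = 7.
  α_3 = 10: Horner steps 8 → 6, so m(10) = 6.
  α_4 = 3: Horner steps 8 → 5, so m(3) = 5.
  α_5 = 4: Horner steps 8 → 2, so m(4) = 2.
Codeword c = [4, 7, 6, 5, 2] ∈ F_11^5.


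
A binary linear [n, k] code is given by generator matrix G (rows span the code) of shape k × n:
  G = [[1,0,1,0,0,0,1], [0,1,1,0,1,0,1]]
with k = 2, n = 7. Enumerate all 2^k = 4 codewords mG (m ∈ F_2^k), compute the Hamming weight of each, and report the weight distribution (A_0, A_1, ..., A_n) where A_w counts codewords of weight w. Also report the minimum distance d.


Weight distribution: A_0 = 1, A_3 = 2, A_4 = 1. Minimum distance d = 3.

Enumerate all 2^2 = 4 messages m ∈ F_2^2.
For each, compute codeword c = mG in F_2^7, then tally its weight.
  m = 00 → c = 0000000, weight = 0.
  m = 10 → c = 1010001, weight = 3.
  m = 01 → c = 0110101, weight = 4.
  m = 11 → c = 1100100, weight = 3.
Tally weights:
  weight 0: 1 codewords.
  weight 3: 2 codewords.
  weight 4: 1 codewords.
Minimum distance d = smallest w > 0 with A_w > 0 = 3.
Sanity: Σ A_w = 4 = 2^2 = 4 ✓.


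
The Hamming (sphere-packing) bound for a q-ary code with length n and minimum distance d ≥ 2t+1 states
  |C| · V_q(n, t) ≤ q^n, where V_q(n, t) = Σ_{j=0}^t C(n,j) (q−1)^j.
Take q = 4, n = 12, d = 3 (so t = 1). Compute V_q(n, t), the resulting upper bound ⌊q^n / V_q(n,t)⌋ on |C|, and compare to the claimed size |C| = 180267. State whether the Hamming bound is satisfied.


V_q(n, t) = 37, q^n = 16777216, Hamming bound = 453438, |C| = 180267 ≤ bound (satisfied).

Step 1: Compute V_q(n, t) = Σ_{j=0}^1 C(n, j) (q−1)^j.
  j = 0: C(12,0)·(3)^0 = 1·1 = 1.
  j = 1: C(12,1)·(3)^1 = 12·3 = 36.
  V_q(n, t) = 1 + 36 = 37.
Step 2: q^n = 4^12 = 16777216.
Step 3: Hamming bound ⌊q^n / V_q(n,t)⌋ = ⌊16777216/37⌋ = 453438.
Step 4: Compare |C| = 180267 to 453438: satisfied.
The claimed |C| lies below the Hamming bound.


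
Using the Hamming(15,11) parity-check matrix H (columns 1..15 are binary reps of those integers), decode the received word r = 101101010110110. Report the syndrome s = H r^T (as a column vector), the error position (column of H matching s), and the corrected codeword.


s = (1, 0, 1, 0)^T, error position = 10, corrected codeword c = 101101010010110

Compute s = H r^T mod 2 one row at a time:
  s_1 = 1 + 0 + 1 + 1 + 0 + 1 + 1 + 0 = 5 ≡ 1 (mod 2).
  s_2 = 1 + 0 + 1 + 0 + 0 + 1 + 1 + 0 = 4 ≡ 0 (mod 2).
  s_3 = 0 + 1 + 1 + 0 + 1 + 1 + 1 + 0 = 5 ≡ 1 (mod 2).
  s_4 = 1 + 1 + 0 + 0 + 0 + 1 + 1 + 0 = 4 ≡ 0 (mod 2).
s = (1, 0, 1, 0)^T — this equals column 10 of H (binary 1010), so error is at position 10.
Correct: flip bit 10 of r = 101101010110110 to get c = 101101010010110.


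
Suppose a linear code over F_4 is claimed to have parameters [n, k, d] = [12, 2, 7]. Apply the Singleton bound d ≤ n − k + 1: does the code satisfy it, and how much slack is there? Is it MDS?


Singleton RHS = n − k + 1 = 11, slack = 4, bound satisfied, not MDS.

Singleton bound: d ≤ n − k + 1.
Here n = 12, k = 2, so n − k + 1 = 11.
Given d = 7, check d ≤ 11: YES.
Slack = (n − k + 1) − d = 4.
The code is NOT MDS (slack = 4 > 0).
Description: the claimed parameters are [12, 2, 7]_4; such a code would be non-MDS.


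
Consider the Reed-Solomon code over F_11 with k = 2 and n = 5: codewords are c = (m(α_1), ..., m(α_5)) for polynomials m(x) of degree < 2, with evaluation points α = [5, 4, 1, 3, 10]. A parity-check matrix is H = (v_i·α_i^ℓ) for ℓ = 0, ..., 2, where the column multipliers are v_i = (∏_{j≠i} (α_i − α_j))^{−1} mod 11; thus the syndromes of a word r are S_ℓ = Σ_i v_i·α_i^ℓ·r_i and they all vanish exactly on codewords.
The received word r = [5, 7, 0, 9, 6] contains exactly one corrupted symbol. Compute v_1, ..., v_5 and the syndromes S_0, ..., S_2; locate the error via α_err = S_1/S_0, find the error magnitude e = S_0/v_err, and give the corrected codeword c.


S = (6, 6, 6), error at position 3, error magnitude e = 9, c = [5, 7, 2, 9, 6].

Step 1: column multipliers v_i = (∏_{j≠i}(α_i − α_j))^{−1} mod 11.
  i = 1 (α = 5): (5−4)(5−1)(5−3)(5−10) = 1·4·2·(−5) = −40 ≡ 4, so v_1 = 4^{−1} = 3 (mod 11).
  i = 2 (α = 4): (4−5)(4−1)(4−3)(4−10) = (−1)·3·1·(−6) = 18 ≡ 7, so v_2 = 7^{−1} = 8 (mod 11).
  i = 3 (α = 1): (1−5)(1−4)(1−3)(1−10) = (−4)·(−3)·(−2)·(−9) = 216 ≡ 7, so v_3 = 7^{−1} = 8 (mod 11).
  i = 4 (α = 3): (3−5)(3−4)(3−1)(3−10) = (−2)·(−1)·2·(−7) = −28 ≡ 5, so v_4 = 5^{−1} = 9 (mod 11).
  i = 5 (α = 10): (10−5)(10−4)(10−1)(10−3) = 5·6·9·7 = 1890 ≡ 9, so v_5 = 9^{−1} = 5 (mod 11).
  v = [3, 8, 8, 9, 5].
Step 2: syndromes of r = [5, 7, 0, 9, 6] (all sums mod 11).
  S_0 = Σ v_i r_i = 3·5 + 8·7 + 8·0 + 9·9 + 5·6 = 182 ≡ 6.
  S_1 = Σ v_i α_i r_i = 3·5·5 + 8·4·7 + 8·1·0 + 9·3·9 + 5·10·6 = 842 ≡ 6.
  α_i^2 mod 11 = [3, 5, 1, 9, 1].
  S_2 = Σ v_i α_i^2 r_i = 3·3·5 + 8·5·7 + 8·1·0 + 9·9·9 + 5·1·6 = 1084 ≡ 6.
  S = (6, 6, 6) ≠ 0, so r is not a codeword (an error is present).
Step 3: locate the error. For a single error e at position i, S_ℓ = v_i·e·α_i^ℓ, so α_err = S_1/S_0.
  S_0^{−1} = 6^{−1} = 2 (mod 11), so α_err = 6·2 = 12 ≡ 1 = α_3. Error position i = 3.
  Consistency check: S_2/S_1 = 6·2 = 12 ≡ 1 = α_err ✓ (single-error assumption holds).
Step 4: error magnitude e = S_0/v_3 = S_0·∏_{j≠3}(α_3 − α_j) = 6·7 = 42 ≡ 9 (mod 11).
Step 5: correct position 3: c_3 = r_3 − e = 0 − 9 ≡ 2 (mod 11). Hence c = [5, 7, 2, 9, 6].
  Check: interpolating c through the α_i gives m(x) = 4 + 9·x (degree < 2) with m(α_i) = c_i for every i, so c is indeed a codeword.


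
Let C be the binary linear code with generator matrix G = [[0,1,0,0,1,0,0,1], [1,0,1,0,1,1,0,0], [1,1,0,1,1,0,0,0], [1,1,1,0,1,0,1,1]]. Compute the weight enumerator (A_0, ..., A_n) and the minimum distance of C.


Weight distribution: A_0 = 1, A_3 = 4, A_4 = 5, A_5 = 4, A_6 = 2. Minimum distance d = 3.

Enumerate all 2^4 = 16 messages m ∈ F_2^4.
For each, compute codeword c = mG in F_2^8, then tally its weight.
  m = 0000 → c = 00000000, weight = 0.
  m = 1000 → c = 01001001, weight = 3.
  m = 0100 → c = 10101100, weight = 4.
  m = 1100 → c = 11100101, weight = 5.
  m = 0010 → c = 11011000, weight = 4.
  m = 1010 → c = 10010001, weight = 3.
  m = 0110 → c = 01110100, weight = 4.
  m = 1110 → c = 00111101, weight = 5.
  m = 0001 → c = 11101011, weight = 6.
  m = 1001 → c = 10100010, weight = 3.
  m = 0101 → c = 01000111, weight = 4.
  m = 1101 → c = 00001110, weight = 3.
  m = 0011 → c = 00110011, weight = 4.
  m = 1011 → c = 01111010, weight = 5.
  m = 0111 → c = 10011111, weight = 6.
  m = 1111 → c = 11010110, weight = 5.
Tally weights:
  weight 0: 1 codewords.
  weight 3: 4 codewords.
  weight 4: 5 codewords.
  weight 5: 4 codewords.
  weight 6: 2 codewords.
Minimum distance d = smallest w > 0 with A_w > 0 = 3.
Sanity: Σ A_w = 16 = 2^4 = 16 ✓.


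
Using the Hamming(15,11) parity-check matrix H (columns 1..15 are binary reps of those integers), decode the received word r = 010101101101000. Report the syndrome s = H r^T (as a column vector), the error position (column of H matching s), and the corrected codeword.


s = (1, 0, 0, 0)^T, error position = 8, corrected codeword c = 010101111101000

Compute s = H r^T mod 2 one row at a time:
  s_1 = 0 + 1 + 1 + 0 + 1 + 0 + 0 + 0 = 3 ≡ 1 (mod 2).
  s_2 = 1 + 0 + 1 + 1 + 1 + 0 + 0 + 0 = 4 ≡ 0 (mod 2).
  s_3 = 1 + 0 + 1 + 1 + 1 + 0 + 0 + 0 = 4 ≡ 0 (mod 2).
  s_4 = 0 + 0 + 0 + 1 + 1 + 0 + 0 + 0 = 2 ≡ 0 (mod 2).
s = (1, 0, 0, 0)^T — this equals column 8 of H (binary 1000), so error is at position 8.
Correct: flip bit 8 of r = 010101101101000 to get c = 010101111101000.


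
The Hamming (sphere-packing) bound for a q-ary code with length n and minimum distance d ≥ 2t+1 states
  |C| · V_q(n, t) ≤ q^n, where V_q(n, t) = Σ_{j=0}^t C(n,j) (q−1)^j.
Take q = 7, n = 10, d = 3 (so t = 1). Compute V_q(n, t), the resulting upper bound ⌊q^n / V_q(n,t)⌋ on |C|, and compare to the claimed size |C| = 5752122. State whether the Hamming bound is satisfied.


V_q(n, t) = 61, q^n = 282475249, Hamming bound = 4630741, |C| = 5752122 > bound (violated).

Step 1: Compute V_q(n, t) = Σ_{j=0}^1 C(n, j) (q−1)^j.
  j = 0: C(10,0)·(6)^0 = 1·1 = 1.
  j = 1: C(10,1)·(6)^1 = 10·6 = 60.
  V_q(n, t) = 1 + 60 = 61.
Step 2: q^n = 7^10 = 282475249.
Step 3: Hamming bound ⌊q^n / V_q(n,t)⌋ = ⌊282475249/61⌋ = 4630741.
Step 4: Compare |C| = 5752122 to 4630741: violated.
The claimed |C| lies above the Hamming bound, so no 7-ary code of length 10 with d ≥ 3 can have 5752122 codewords.


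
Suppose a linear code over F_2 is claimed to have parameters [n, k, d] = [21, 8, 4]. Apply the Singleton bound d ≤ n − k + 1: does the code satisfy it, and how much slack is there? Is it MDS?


Singleton RHS = n − k + 1 = 14, slack = 10, bound satisfied, not MDS.

Singleton bound: d ≤ n − k + 1.
Here n = 21, k = 8, so n − k + 1 = 14.
Given d = 4, check d ≤ 14: YES.
Slack = (n − k + 1) − d = 10.
The code is NOT MDS (slack = 10 > 0).
Description: the claimed parameters are [21, 8, 4]_2; such a code would be non-MDS.


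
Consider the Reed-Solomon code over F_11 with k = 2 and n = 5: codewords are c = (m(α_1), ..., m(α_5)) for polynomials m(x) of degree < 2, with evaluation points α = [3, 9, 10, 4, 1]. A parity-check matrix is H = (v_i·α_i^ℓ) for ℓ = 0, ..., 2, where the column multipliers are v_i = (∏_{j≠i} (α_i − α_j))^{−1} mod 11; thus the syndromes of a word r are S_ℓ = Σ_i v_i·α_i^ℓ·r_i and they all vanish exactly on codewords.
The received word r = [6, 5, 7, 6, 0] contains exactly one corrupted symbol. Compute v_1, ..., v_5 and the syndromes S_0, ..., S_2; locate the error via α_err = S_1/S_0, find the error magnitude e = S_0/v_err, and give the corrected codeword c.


S = (6, 7, 10), error at position 1, error magnitude e = 2, c = [4, 5, 7, 6, 0].

Step 1: column multipliers v_i = (∏_{j≠i}(α_i − α_j))^{−1} mod 11.
  i = 1 (α = 3): (3−9)(3−10)(3−4)(3−1) = (−6)·(−7)·(−1)·2 = −84 ≡ 4, so v_1 = 4^{−1} = 3 (mod 11).
  i = 2 (α = 9): (9−3)(9−10)(9−4)(9−1) = 6·(−1)·5·8 = −240 ≡ 2, so v_2 = 2^{−1} = 6 (mod 11).
  i = 3 (α = 10): (10−3)(10−9)(10−4)(10−1) = 7·1·6·9 = 378 ≡ 4, so v_3 = 4^{−1} = 3 (mod 11).
  i = 4 (α = 4): (4−3)(4−9)(4−10)(4−1) = 1·(−5)·(−6)·3 = 90 ≡ 2, so v_4 = 2^{−1} = 6 (mod 11).
  i = 5 (α = 1): (1−3)(1−9)(1−10)(1−4) = (−2)·(−8)·(−9)·(−3) = 432 ≡ 3, so v_5 = 3^{−1} = 4 (mod 11).
  v = [3, 6, 3, 6, 4].
Step 2: syndromes of r = [6, 5, 7, 6, 0] (all sums mod 11).
  S_0 = Σ v_i r_i = 3·6 + 6·5 + 3·7 + 6·6 + 4·0 = 105 ≡ 6.
  S_1 = Σ v_i α_i r_i = 3·3·6 + 6·9·5 + 3·10·7 + 6·4·6 + 4·1·0 = 678 ≡ 7.
  α_i^2 mod 11 = [9, 4, 1, 5, 1].
  S_2 = Σ v_i α_i^2 r_i = 3·9·6 + 6·4·5 + 3·1·7 + 6·5·6 + 4·1·0 = 483 ≡ 10.
  S = (6, 7, 10) ≠ 0, so r is not a codeword (an error is present).
Step 3: locate the error. For a single error e at position i, S_ℓ = v_i·e·α_i^ℓ, so α_err = S_1/S_0.
  S_0^{−1} = 6^{−1} = 2 (mod 11), so α_err = 7·2 = 14 ≡ 3 = α_1. Error position i = 1.
  Consistency check: S_2/S_1 = 10·8 = 80 ≡ 3 = α_err ✓ (single-error assumption holds).
Step 4: error magnitude e = S_0/v_1 = S_0·∏_{j≠1}(α_1 − α_j) = 6·4 = 24 ≡ 2 (mod 11).
Step 5: correct position 1: c_1 = r_1 − e = 6 − 2 ≡ 4 (mod 11). Hence c = [4, 5, 7, 6, 0].
  Check: interpolating c through the α_i gives m(x) = 9 + 2·x (degree < 2) with m(α_i) = c_i for every i, so c is indeed a codeword.


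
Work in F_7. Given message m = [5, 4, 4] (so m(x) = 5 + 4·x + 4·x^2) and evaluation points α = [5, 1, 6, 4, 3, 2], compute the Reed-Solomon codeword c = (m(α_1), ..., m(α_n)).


c = [6, 6, 5, 1, 4, 1]

Message polynomial: m(x) = 5 + 4·x + 4·x^2 (mod 7).
For each evaluation point α_i, compute m(α_i) mod 7:
  α_1 = 5: Horner steps 4 → 3 → 6, so m(5) = 6.
  α_2 = 1: Horner steps 4 → 1 → 6, so m(1) = 6.
  α_3 = 6: Horner steps 4 → 0 → 5, so m(6) = 5.
  α_4 = 4: Horner steps 4 → 6 → 1, so m(4) = 1.
  α_5 = 3: Horner steps 4 → 2 → 4, so m(3) = 4.
  α_6 = 2: Horner steps 4 → 5 → 1, so m(2) = 1.
Codeword c = [6, 6, 5, 1, 4, 1] ∈ F_7^6.


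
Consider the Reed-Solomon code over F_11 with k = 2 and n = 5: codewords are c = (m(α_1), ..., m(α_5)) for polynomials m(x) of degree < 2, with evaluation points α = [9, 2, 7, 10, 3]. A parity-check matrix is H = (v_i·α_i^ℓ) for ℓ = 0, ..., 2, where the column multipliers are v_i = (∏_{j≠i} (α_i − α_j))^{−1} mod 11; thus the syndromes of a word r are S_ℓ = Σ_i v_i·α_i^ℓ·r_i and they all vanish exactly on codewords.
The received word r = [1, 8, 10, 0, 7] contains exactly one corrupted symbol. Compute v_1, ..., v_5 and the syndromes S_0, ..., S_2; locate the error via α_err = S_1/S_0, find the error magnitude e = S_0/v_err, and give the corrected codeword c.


S = (4, 6, 9), error at position 3, error magnitude e = 7, c = [1, 8, 3, 0, 7].

Step 1: column multipliers v_i = (∏_{j≠i}(α_i − α_j))^{−1} mod 11.
  i = 1 (α = 9): (9−2)(9−7)(9−10)(9−3) = 7·2·(−1)·6 = −84 ≡ 4, so v_1 = 4^{−1} = 3 (mod 11).
  i = 2 (α = 2): (2−9)(2−7)(2−10)(2−3) = (−7)·(−5)·(−8)·(−1) = 280 ≡ 5, so v_2 = 5^{−1} = 9 (mod 11).
  i = 3 (α = 7): (7−9)(7−2)(7−10)(7−3) = (−2)·5·(−3)·4 = 120 ≡ 10, so v_3 = 10^{−1} = 10 (mod 11).
  i = 4 (α = 10): (10−9)(10−2)(10−7)(10−3) = 1·8·3·7 = 168 ≡ 3, so v_4 = 3^{−1} = 4 (mod 11).
  i = 5 (α = 3): (3−9)(3−2)(3−7)(3−10) = (−6)·1·(−4)·(−7) = −168 ≡ 8, so v_5 = 8^{−1} = 7 (mod 11).
  v = [3, 9, 10, 4, 7].
Step 2: syndromes of r = [1, 8, 10, 0, 7] (all sums mod 11).
  S_0 = Σ v_i r_i = 3·1 + 9·8 + 10·10 + 4·0 + 7·7 = 224 ≡ 4.
  S_1 = Σ v_i α_i r_i = 3·9·1 + 9·2·8 + 10·7·10 + 4·10·0 + 7·3·7 = 1018 ≡ 6.
  α_i^2 mod 11 = [4, 4, 5, 1, 9].
  S_2 = Σ v_i α_i^2 r_i = 3·4·1 + 9·4·8 + 10·5·10 + 4·1·0 + 7·9·7 = 1241 ≡ 9.
  S = (4, 6, 9) ≠ 0, so r is not a codeword (an error is present).
Step 3: locate the error. For a single error e at position i, S_ℓ = v_i·e·α_i^ℓ, so α_err = S_1/S_0.
  S_0^{−1} = 4^{−1} = 3 (mod 11), so α_err = 6·3 = 18 ≡ 7 = α_3. Error position i = 3.
  Consistency check: S_2/S_1 = 9·2 = 18 ≡ 7 = α_err ✓ (single-error assumption holds).
Step 4: error magnitude e = S_0/v_3 = S_0·∏_{j≠3}(α_3 − α_j) = 4·10 = 40 ≡ 7 (mod 11).
Step 5: correct position 3: c_3 = r_3 − e = 10 − 7 ≡ 3 (mod 11). Hence c = [1, 8, 3, 0, 7].
  Check: interpolating c through the α_i gives m(x) = 10 + 10·x (degree < 2) with m(α_i) = c_i for every i, so c is indeed a codeword.


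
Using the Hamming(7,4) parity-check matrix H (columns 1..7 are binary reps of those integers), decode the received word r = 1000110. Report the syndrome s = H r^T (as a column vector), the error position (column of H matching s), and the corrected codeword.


s = (0, 1, 0)^T, error position = 2, corrected codeword c = 1100110

Compute s = H r^T mod 2 one row at a time:
  s_1 = 0 + 1 + 1 + 0 = 2 ≡ 0 (mod 2).
  s_2 = 0 + 0 + 1 + 0 = 1 ≡ 1 (mod 2).
  s_3 = 1 + 0 + 1 + 0 = 2 ≡ 0 (mod 2).
s = (0, 1, 0)^T — this equals column 2 of H (binary 010), so error is at position 2.
Correct: flip bit 2 of r = 1000110 to get c = 1100110.


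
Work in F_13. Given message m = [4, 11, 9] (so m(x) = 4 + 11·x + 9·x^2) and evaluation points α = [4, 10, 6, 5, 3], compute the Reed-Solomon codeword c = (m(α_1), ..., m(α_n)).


c = [10, 0, 4, 11, 1]

Message polynomial: m(x) = 4 + 11·x + 9·x^2 (mod 13).
For each evaluation point α_i, compute m(α_i) mod 13:
  α_1 = 4: Horner steps 9 → 8 → 10, so m(4) = 10.
  α_2 = 10: Horner steps 9 → 10 → 0, so m(10) = 0.
  α_3 = 6: Horner steps 9 → 0 → 4, so m(6) = 4.
  α_4 = 5: Horner steps 9 → 4 → 11, so m(5) = 11.
  α_5 = 3: Horner steps 9 → 12 → 1, so m(3) = 1.
Codeword c = [10, 0, 4, 11, 1] ∈ F_13^5.


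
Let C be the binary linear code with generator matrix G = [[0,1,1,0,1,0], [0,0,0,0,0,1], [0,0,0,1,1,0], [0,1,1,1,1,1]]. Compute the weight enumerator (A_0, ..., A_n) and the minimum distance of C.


Weight distribution: A_0 = 1, A_1 = 3, A_2 = 4, A_3 = 4, A_4 = 3, A_5 = 1. Minimum distance d = 1.

Enumerate all 2^4 = 16 messages m ∈ F_2^4.
For each, compute codeword c = mG in F_2^6, then tally its weight.
  m = 0000 → c = 000000, weight = 0.
  m = 1000 → c = 011010, weight = 3.
  m = 0100 → c = 000001, weight = 1.
  m = 1100 → c = 011011, weight = 4.
  m = 0010 → c = 000110, weight = 2.
  m = 1010 → c = 011100, weight = 3.
  m = 0110 → c = 000111, weight = 3.
  m = 1110 → c = 011101, weight = 4.
  m = 0001 → c = 011111, weight = 5.
  m = 1001 → c = 000101, weight = 2.
  m = 0101 → c = 011110, weight = 4.
  m = 1101 → c = 000100, weight = 1.
  m = 0011 → c = 011001, weight = 3.
  m = 1011 → c = 000011, weight = 2.
  m = 0111 → c = 011000, weight = 2.
  m = 1111 → c = 000010, weight = 1.
Tally weights:
  weight 0: 1 codewords.
  weight 1: 3 codewords.
  weight 2: 4 codewords.
  weight 3: 4 codewords.
  weight 4: 3 codewords.
  weight 5: 1 codewords.
Minimum distance d = smallest w > 0 with A_w > 0 = 1.
Sanity: Σ A_w = 16 = 2^4 = 16 ✓.


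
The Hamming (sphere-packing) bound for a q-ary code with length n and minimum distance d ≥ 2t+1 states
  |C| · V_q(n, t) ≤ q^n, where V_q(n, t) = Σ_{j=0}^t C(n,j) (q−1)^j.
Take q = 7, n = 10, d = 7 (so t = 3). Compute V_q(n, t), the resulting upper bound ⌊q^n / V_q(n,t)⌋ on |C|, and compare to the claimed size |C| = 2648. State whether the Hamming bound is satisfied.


V_q(n, t) = 27601, q^n = 282475249, Hamming bound = 10234, |C| = 2648 ≤ bound (satisfied).

Step 1: Compute V_q(n, t) = Σ_{j=0}^3 C(n, j) (q−1)^j.
  j = 0: C(10,0)·(6)^0 = 1·1 = 1.
  j = 1: C(10,1)·(6)^1 = 10·6 = 60.
  j = 2: C(10,2)·(6)^2 = 45·36 = 1620.
  j = 3: C(10,3)·(6)^3 = 120·216 = 25920.
  V_q(n, t) = 1 + 60 + 1620 + 25920 = 27601.
Step 2: q^n = 7^10 = 282475249.
Step 3: Hamming bound ⌊q^n / V_q(n,t)⌋ = ⌊282475249/27601⌋ = 10234.
Step 4: Compare |C| = 2648 to 10234: satisfied.
The claimed |C| lies below the Hamming bound.


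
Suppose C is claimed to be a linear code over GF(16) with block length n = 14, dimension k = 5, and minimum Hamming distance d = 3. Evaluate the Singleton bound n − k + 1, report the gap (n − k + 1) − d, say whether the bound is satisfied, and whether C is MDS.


Singleton RHS = n − k + 1 = 10, slack = 7, bound satisfied, not MDS.

Singleton bound: d ≤ n − k + 1.
Here n = 14, k = 5, so n − k + 1 = 10.
Given d = 3, check d ≤ 10: YES.
Slack = (n − k + 1) − d = 7.
The code is NOT MDS (slack = 7 > 0).
Description: the claimed parameters are [14, 5, 3]_16; such a code would be non-MDS.


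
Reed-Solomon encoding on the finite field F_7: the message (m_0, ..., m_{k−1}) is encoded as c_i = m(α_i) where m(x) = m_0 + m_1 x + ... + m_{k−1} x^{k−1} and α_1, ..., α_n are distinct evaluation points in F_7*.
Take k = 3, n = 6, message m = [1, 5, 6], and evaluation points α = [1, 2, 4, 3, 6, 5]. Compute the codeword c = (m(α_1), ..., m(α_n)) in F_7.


c = [5, 0, 5, 0, 2, 1]

Message polynomial: m(x) = 1 + 5·x + 6·x^2 (mod 7).
For each evaluation point α_i, compute m(α_i) mod 7:
  α_1 = 1: Horner steps 6 → 4 → 5, so m(1) = 5.
  α_2 = 2: Horner steps 6 → 3 → 0, so m(2) = 0.
  α_3 = 4: Horner steps 6 → 1 → 5, so m(4) = 5.
  α_4 = 3: Horner steps 6 → 2 → 0, so m(3) = 0.
  α_5 = 6: Horner steps 6 → 6 → 2, so m(6) = 2.
  α_6 = 5: Horner steps 6 → 0 → 1, so m(5) = 1.
Codeword c = [5, 0, 5, 0, 2, 1] ∈ F_7^6.


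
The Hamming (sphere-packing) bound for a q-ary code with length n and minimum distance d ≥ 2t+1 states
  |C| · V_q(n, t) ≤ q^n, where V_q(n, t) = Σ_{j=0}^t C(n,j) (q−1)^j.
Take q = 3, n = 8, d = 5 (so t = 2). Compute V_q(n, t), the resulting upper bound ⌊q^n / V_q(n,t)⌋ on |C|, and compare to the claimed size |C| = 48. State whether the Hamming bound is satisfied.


V_q(n, t) = 129, q^n = 6561, Hamming bound = 50, |C| = 48 ≤ bound (satisfied).

Step 1: Compute V_q(n, t) = Σ_{j=0}^2 C(n, j) (q−1)^j.
  j = 0: C(8,0)·(2)^0 = 1·1 = 1.
  j = 1: C(8,1)·(2)^1 = 8·2 = 16.
  j = 2: C(8,2)·(2)^2 = 28·4 = 112.
  V_q(n, t) = 1 + 16 + 112 = 129.
Step 2: q^n = 3^8 = 6561.
Step 3: Hamming bound ⌊q^n / V_q(n,t)⌋ = ⌊6561/129⌋ = 50.
Step 4: Compare |C| = 48 to 50: satisfied.
The claimed |C| lies below the Hamming bound.


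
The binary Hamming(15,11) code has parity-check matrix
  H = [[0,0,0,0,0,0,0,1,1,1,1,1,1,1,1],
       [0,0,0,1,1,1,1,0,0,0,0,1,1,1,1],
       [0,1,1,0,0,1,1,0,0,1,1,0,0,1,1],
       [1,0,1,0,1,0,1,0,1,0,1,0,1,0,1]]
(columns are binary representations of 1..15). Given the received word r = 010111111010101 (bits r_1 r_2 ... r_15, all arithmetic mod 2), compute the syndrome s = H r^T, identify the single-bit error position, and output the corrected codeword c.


s = (1, 0, 1, 0)^T, error position = 10, corrected codeword c = 010111111110101

Compute s = H r^T mod 2 one row at a time:
  s_1 = 1 + 1 + 0 + 1 + 0 + 1 + 0 + 1 = 5 ≡ 1 (mod 2).
  s_2 = 1 + 1 + 1 + 1 + 0 + 1 + 0 + 1 = 6 ≡ 0 (mod 2).
  s_3 = 1 + 0 + 1 + 1 + 0 + 1 + 0 + 1 = 5 ≡ 1 (mod 2).
  s_4 = 0 + 0 + 1 + 1 + 1 + 1 + 1 + 1 = 6 ≡ 0 (mod 2).
s = (1, 0, 1, 0)^T — this equals column 10 of H (binary 1010), so error is at position 10.
Correct: flip bit 10 of r = 010111111010101 to get c = 010111111110101.


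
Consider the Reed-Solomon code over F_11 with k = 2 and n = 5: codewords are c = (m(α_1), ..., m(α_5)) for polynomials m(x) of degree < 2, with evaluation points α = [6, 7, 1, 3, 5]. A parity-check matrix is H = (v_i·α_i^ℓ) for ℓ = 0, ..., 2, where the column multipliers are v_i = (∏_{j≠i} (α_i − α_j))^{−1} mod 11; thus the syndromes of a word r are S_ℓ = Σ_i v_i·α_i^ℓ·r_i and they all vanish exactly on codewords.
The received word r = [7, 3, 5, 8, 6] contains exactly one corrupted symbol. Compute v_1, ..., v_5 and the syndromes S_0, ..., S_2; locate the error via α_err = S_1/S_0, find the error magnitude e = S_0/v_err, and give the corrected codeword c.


S = (10, 6, 8), error at position 5, error magnitude e = 6, c = [7, 3, 5, 8, 0].

Step 1: column multipliers v_i = (∏_{j≠i}(α_i − α_j))^{−1} mod 11.
  i = 1 (α = 6): (6−7)(6−1)(6−3)(6−5) = (−1)·5·3·1 = −15 ≡ 7, so v_1 = 7^{−1} = 8 (mod 11).
  i = 2 (α = 7): (7−6)(7−1)(7−3)(7−5) = 1·6·4·2 = 48 ≡ 4, so v_2 = 4^{−1} = 3 (mod 11).
  i = 3 (α = 1): (1−6)(1−7)(1−3)(1−5) = (−5)·(−6)·(−2)·(−4) = 240 ≡ 9, so v_3 = 9^{−1} = 5 (mod 11).
  i = 4 (α = 3): (3−6)(3−7)(3−1)(3−5) = (−3)·(−4)·2·(−2) = −48 ≡ 7, so v_4 = 7^{−1} = 8 (mod 11).
  i = 5 (α = 5): (5−6)(5−7)(5−1)(5−3) = (−1)·(−2)·4·2 = 16 ≡ 5, so v_5 = 5^{−1} = 9 (mod 11).
  v = [8, 3, 5, 8, 9].
Step 2: syndromes of r = [7, 3, 5, 8, 6] (all sums mod 11).
  S_0 = Σ v_i r_i = 8·7 + 3·3 + 5·5 + 8·8 + 9·6 = 208 ≡ 10.
  S_1 = Σ v_i α_i r_i = 8·6·7 + 3·7·3 + 5·1·5 + 8·3·8 + 9·5·6 = 886 ≡ 6.
  α_i^2 mod 11 = [3, 5, 1, 9, 3].
  S_2 = Σ v_i α_i^2 r_i = 8·3·7 + 3·5·3 + 5·1·5 + 8·9·8 + 9·3·6 = 976 ≡ 8.
  S = (10, 6, 8) ≠ 0, so r is not a codeword (an error is present).
Step 3: locate the error. For a single error e at position i, S_ℓ = v_i·e·α_i^ℓ, so α_err = S_1/S_0.
  S_0^{−1} = 10^{−1} = 10 (mod 11), so α_err = 6·10 = 60 ≡ 5 = α_5. Error position i = 5.
  Consistency check: S_2/S_1 = 8·2 = 16 ≡ 5 = α_err ✓ (single-error assumption holds).
Step 4: error magnitude e = S_0/v_5 = S_0·∏_{j≠5}(α_5 − α_j) = 10·5 = 50 ≡ 6 (mod 11).
Step 5: correct position 5: c_5 = r_5 − e = 6 − 6 ≡ 0 (mod 11). Hence c = [7, 3, 5, 8, 0].
  Check: interpolating c through the α_i gives m(x) = 9 + 7·x (degree < 2) with m(α_i) = c_i for every i, so c is indeed a codeword.
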